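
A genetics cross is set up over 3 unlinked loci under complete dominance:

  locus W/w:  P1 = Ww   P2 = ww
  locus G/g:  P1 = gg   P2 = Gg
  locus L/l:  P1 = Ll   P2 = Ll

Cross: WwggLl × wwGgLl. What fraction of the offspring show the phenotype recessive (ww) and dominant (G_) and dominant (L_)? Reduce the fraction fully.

P(ww G_ L_) = 3/16

WwggLl gametes: WgL×2, Wgl×2, wgL×2, wgl×2
wwGgLl gametes: wGL×2, wGl×2, wgL×2, wgl×2
WwggLl×wwGgLl grid (8·8=64): WwGgLL=4 WwGgLl=8 WwGgll=4 WwggLL=4 WwggLl=8 Wwggll=4 wwGgLL=4 wwGgLl=8 wwGgll=4 wwggLL=4 wwggLl=8 wwggll=4
ww G_ L_ hits 12/64; gcd=4; 12÷4/64÷4 = 3/16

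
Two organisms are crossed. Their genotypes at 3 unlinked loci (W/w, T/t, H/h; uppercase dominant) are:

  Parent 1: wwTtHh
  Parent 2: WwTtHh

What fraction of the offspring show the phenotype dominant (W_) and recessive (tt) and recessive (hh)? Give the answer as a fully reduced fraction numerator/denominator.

wwTtHh gametes: wTH×2, wTh×2, wtH×2, wth×2
WwTtHh gametes: WTH×1, WTh×1, WtH×1, Wth×1, wTH×1, wTh×1, wtH×1, wth×1
wwTtHh×WwTtHh grid (8·8=64): WwTTHH=2 WwTTHh=4 WwTThh=2 WwTtHH=4 WwTtHh=8 WwTthh=4 WwttHH=2 WwttHh=4 Wwtthh=2 wwTTHH=2 wwTTHh=4 wwTThh=2 wwTtHH=4 wwTtHh=8 wwTthh=4 wwttHH=2 wwttHh=4 wwtthh=2
W_ tt hh hits 2/64; gcd=2; 2÷2/64÷2 = 1/32

P(W_ tt hh) = 1/32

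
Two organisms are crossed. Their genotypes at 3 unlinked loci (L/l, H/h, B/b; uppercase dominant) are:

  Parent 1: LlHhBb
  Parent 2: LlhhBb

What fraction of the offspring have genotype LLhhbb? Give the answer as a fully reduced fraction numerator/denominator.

LlHhBb gametes: LHB×1, LHb×1, LhB×1, Lhb×1, lHB×1, lHb×1, lhB×1, lhb×1
LlhhBb gametes: LhB×2, Lhb×2, lhB×2, lhb×2
LlHhBb×LlhhBb grid (8·8=64): LLHhBB=2 LLHhBb=4 LLHhbb=2 LLhhBB=2 LLhhBb=4 LLhhbb=2 LlHhBB=4 LlHhBb=8 LlHhbb=4 LlhhBB=4 LlhhBb=8 Llhhbb=4 llHhBB=2 llHhBb=4 llHhbb=2 llhhBB=2 llhhBb=4 llhhbb=2
LLhhbb hits 2/64; gcd=2; 2÷2/64÷2 = 1/32

P(LLhhbb) = 1/32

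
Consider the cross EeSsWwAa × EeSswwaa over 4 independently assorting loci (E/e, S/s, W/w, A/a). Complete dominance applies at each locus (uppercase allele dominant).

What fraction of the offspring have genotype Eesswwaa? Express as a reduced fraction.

EeSsWwAa gametes: ESWA×1, ESWa×1, ESwA×1, ESwa×1, EsWA×1, EsWa×1, EswA×1, Eswa×1, eSWA×1, eSWa×1, eSwA×1, eSwa×1, esWA×1, esWa×1, eswA×1, eswa×1
EeSswwaa gametes: ESwa×4, Eswa×4, eSwa×4, eswa×4
EeSsWwAa×EeSswwaa grid (16·16=256): EESSWwAa=4 EESSWwaa=4 EESSwwAa=4 EESSwwaa=4 EESsWwAa=8 EESsWwaa=8 EESswwAa=8 EESswwaa=8 EEssWwAa=4 EEssWwaa=4 EEsswwAa=4 EEsswwaa=4 EeSSWwAa=8 EeSSWwaa=8 EeSSwwAa=8 EeSSwwaa=8 EeSsWwAa=16 EeSsWwaa=16 EeSswwAa=16 EeSswwaa=16 EessWwAa=8 EessWwaa=8 EesswwAa=8 Eesswwaa=8 eeSSWwAa=4 eeSSWwaa=4 eeSSwwAa=4 eeSSwwaa=4 eeSsWwAa=8 eeSsWwaa=8 eeSswwAa=8 eeSswwaa=8 eessWwAa=4 eessWwaa=4 eesswwAa=4 eesswwaa=4
Eesswwaa hits 8/256; gcd=8; 8÷8/256÷8 = 1/32

P(Eesswwaa) = 1/32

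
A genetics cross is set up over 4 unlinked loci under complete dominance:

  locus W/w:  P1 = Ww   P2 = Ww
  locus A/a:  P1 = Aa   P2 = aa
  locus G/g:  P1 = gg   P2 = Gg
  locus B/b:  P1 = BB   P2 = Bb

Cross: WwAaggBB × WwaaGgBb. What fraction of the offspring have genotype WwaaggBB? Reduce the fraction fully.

WwAaggBB gametes: WAgB×4, WagB×4, wAgB×4, wagB×4
WwaaGgBb gametes: WaGB×2, WaGb×2, WagB×2, Wagb×2, waGB×2, waGb×2, wagB×2, wagb×2
WwAaggBB×WwaaGgBb grid (16·16=256): WWAaGgBB=8 WWAaGgBb=8 WWAaggBB=8 WWAaggBb=8 WWaaGgBB=8 WWaaGgBb=8 WWaaggBB=8 WWaaggBb=8 WwAaGgBB=16 WwAaGgBb=16 WwAaggBB=16 WwAaggBb=16 WwaaGgBB=16 WwaaGgBb=16 WwaaggBB=16 WwaaggBb=16 wwAaGgBB=8 wwAaGgBb=8 wwAaggBB=8 wwAaggBb=8 wwaaGgBB=8 wwaaGgBb=8 wwaaggBB=8 wwaaggBb=8
WwaaggBB hits 16/256; gcd=16; 16÷16/256÷16 = 1/16

P(WwaaggBB) = 1/16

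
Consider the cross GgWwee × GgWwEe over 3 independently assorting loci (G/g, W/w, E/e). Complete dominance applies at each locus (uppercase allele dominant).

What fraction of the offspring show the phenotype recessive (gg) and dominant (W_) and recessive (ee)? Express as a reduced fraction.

P(gg W_ ee) = 3/32

GgWwee gametes: GWe×2, Gwe×2, gWe×2, gwe×2
GgWwEe gametes: GWE×1, GWe×1, GwE×1, Gwe×1, gWE×1, gWe×1, gwE×1, gwe×1
GgWwee×GgWwEe grid (8·8=64): GGWWEe=2 GGWWee=2 GGWwEe=4 GGWwee=4 GGwwEe=2 GGwwee=2 GgWWEe=4 GgWWee=4 GgWwEe=8 GgWwee=8 GgwwEe=4 Ggwwee=4 ggWWEe=2 ggWWee=2 ggWwEe=4 ggWwee=4 ggwwEe=2 ggwwee=2
gg W_ ee hits 6/64; gcd=2; 6÷2/64÷2 = 3/32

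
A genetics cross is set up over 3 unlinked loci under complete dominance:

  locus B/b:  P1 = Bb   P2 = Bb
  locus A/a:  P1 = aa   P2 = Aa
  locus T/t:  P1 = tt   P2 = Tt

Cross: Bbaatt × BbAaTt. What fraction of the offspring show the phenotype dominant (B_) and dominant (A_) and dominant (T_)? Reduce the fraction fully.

P(B_ A_ T_) = 3/16

Bbaatt gametes: Bat×4, bat×4
BbAaTt gametes: BAT×1, BAt×1, BaT×1, Bat×1, bAT×1, bAt×1, baT×1, bat×1
Bbaatt×BbAaTt grid (8·8=64): BBAaTt=4 BBAatt=4 BBaaTt=4 BBaatt=4 BbAaTt=8 BbAatt=8 BbaaTt=8 Bbaatt=8 bbAaTt=4 bbAatt=4 bbaaTt=4 bbaatt=4
B_ A_ T_ hits 12/64; gcd=4; 12÷4/64÷4 = 3/16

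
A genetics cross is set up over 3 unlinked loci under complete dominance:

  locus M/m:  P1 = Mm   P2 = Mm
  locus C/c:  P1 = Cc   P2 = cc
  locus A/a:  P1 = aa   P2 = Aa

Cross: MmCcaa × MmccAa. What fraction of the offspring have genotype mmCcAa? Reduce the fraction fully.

MmCcaa gametes: MCa×2, Mca×2, mCa×2, mca×2
MmccAa gametes: McA×2, Mca×2, mcA×2, mca×2
MmCcaa×MmccAa grid (8·8=64): MMCcAa=4 MMCcaa=4 MMccAa=4 MMccaa=4 MmCcAa=8 MmCcaa=8 MmccAa=8 Mmccaa=8 mmCcAa=4 mmCcaa=4 mmccAa=4 mmccaa=4
mmCcAa hits 4/64; gcd=4; 4÷4/64÷4 = 1/16

P(mmCcAa) = 1/16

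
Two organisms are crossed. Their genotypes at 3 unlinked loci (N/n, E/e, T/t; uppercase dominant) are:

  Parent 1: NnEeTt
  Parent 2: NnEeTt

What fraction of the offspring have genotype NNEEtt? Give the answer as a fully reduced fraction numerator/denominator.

P(NNEEtt) = 1/64

NnEeTt gametes: NET×1, NEt×1, NeT×1, Net×1, nET×1, nEt×1, neT×1, net×1
NnEeTt gametes: NET×1, NEt×1, NeT×1, Net×1, nET×1, nEt×1, neT×1, net×1
NnEeTt×NnEeTt grid (8·8=64): NNEETT=1 NNEETt=2 NNEEtt=1 NNEeTT=2 NNEeTt=4 NNEett=2 NNeeTT=1 NNeeTt=2 NNeett=1 NnEETT=2 NnEETt=4 NnEEtt=2 NnEeTT=4 NnEeTt=8 NnEett=4 NneeTT=2 NneeTt=4 Nneett=2 nnEETT=1 nnEETt=2 nnEEtt=1 nnEeTT=2 nnEeTt=4 nnEett=2 nneeTT=1 nneeTt=2 nneett=1
NNEEtt hits 1/64; gcd=1; 1÷1/64÷1 = 1/64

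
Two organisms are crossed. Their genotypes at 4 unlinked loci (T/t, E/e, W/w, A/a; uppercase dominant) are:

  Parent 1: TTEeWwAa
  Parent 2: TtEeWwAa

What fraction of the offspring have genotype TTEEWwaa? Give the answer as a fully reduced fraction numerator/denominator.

P(TTEEWwaa) = 1/64

TTEeWwAa gametes: TEWA×2, TEWa×2, TEwA×2, TEwa×2, TeWA×2, TeWa×2, TewA×2, Tewa×2
TtEeWwAa gametes: TEWA×1, TEWa×1, TEwA×1, TEwa×1, TeWA×1, TeWa×1, TewA×1, Tewa×1, tEWA×1, tEWa×1, tEwA×1, tEwa×1, teWA×1, teWa×1, tewA×1, tewa×1
TTEeWwAa×TtEeWwAa grid (16·16=256): TTEEWWAA=2 TTEEWWAa=4 TTEEWWaa=2 TTEEWwAA=4 TTEEWwAa=8 TTEEWwaa=4 TTEEwwAA=2 TTEEwwAa=4 TTEEwwaa=2 TTEeWWAA=4 TTEeWWAa=8 TTEeWWaa=4 TTEeWwAA=8 TTEeWwAa=16 TTEeWwaa=8 TTEewwAA=4 TTEewwAa=8 TTEewwaa=4 TTeeWWAA=2 TTeeWWAa=4 TTeeWWaa=2 TTeeWwAA=4 TTeeWwAa=8 TTeeWwaa=4 TTeewwAA=2 TTeewwAa=4 TTeewwaa=2 TtEEWWAA=2 TtEEWWAa=4 TtEEWWaa=2 TtEEWwAA=4 TtEEWwAa=8 TtEEWwaa=4 TtEEwwAA=2 TtEEwwAa=4 TtEEwwaa=2 TtEeWWAA=4 TtEeWWAa=8 TtEeWWaa=4 TtEeWwAA=8 TtEeWwAa=16 TtEeWwaa=8 TtEewwAA=4 TtEewwAa=8 TtEewwaa=4 TteeWWAA=2 TteeWWAa=4 TteeWWaa=2 TteeWwAA=4 TteeWwAa=8 TteeWwaa=4 TteewwAA=2 TteewwAa=4 Tteewwaa=2
TTEEWwaa hits 4/256; gcd=4; 4÷4/256÷4 = 1/64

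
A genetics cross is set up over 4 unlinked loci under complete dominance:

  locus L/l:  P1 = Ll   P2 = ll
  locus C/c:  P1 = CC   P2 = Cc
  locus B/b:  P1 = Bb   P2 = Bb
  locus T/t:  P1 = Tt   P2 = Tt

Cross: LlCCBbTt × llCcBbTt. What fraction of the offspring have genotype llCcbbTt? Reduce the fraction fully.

P(llCcbbTt) = 1/32

LlCCBbTt gametes: LCBT×2, LCBt×2, LCbT×2, LCbt×2, lCBT×2, lCBt×2, lCbT×2, lCbt×2
llCcBbTt gametes: lCBT×2, lCBt×2, lCbT×2, lCbt×2, lcBT×2, lcBt×2, lcbT×2, lcbt×2
LlCCBbTt×llCcBbTt grid (16·16=256): LlCCBBTT=4 LlCCBBTt=8 LlCCBBtt=4 LlCCBbTT=8 LlCCBbTt=16 LlCCBbtt=8 LlCCbbTT=4 LlCCbbTt=8 LlCCbbtt=4 LlCcBBTT=4 LlCcBBTt=8 LlCcBBtt=4 LlCcBbTT=8 LlCcBbTt=16 LlCcBbtt=8 LlCcbbTT=4 LlCcbbTt=8 LlCcbbtt=4 llCCBBTT=4 llCCBBTt=8 llCCBBtt=4 llCCBbTT=8 llCCBbTt=16 llCCBbtt=8 llCCbbTT=4 llCCbbTt=8 llCCbbtt=4 llCcBBTT=4 llCcBBTt=8 llCcBBtt=4 llCcBbTT=8 llCcBbTt=16 llCcBbtt=8 llCcbbTT=4 llCcbbTt=8 llCcbbtt=4
llCcbbTt hits 8/256; gcd=8; 8÷8/256÷8 = 1/32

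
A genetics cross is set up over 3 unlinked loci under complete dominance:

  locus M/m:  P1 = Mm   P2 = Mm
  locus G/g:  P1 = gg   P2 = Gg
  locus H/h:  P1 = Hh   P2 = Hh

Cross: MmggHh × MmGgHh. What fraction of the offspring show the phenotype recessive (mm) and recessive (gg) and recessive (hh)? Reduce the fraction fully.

P(mm gg hh) = 1/32

MmggHh gametes: MgH×2, Mgh×2, mgH×2, mgh×2
MmGgHh gametes: MGH×1, MGh×1, MgH×1, Mgh×1, mGH×1, mGh×1, mgH×1, mgh×1
MmggHh×MmGgHh grid (8·8=64): MMGgHH=2 MMGgHh=4 MMGghh=2 MMggHH=2 MMggHh=4 MMgghh=2 MmGgHH=4 MmGgHh=8 MmGghh=4 MmggHH=4 MmggHh=8 Mmgghh=4 mmGgHH=2 mmGgHh=4 mmGghh=2 mmggHH=2 mmggHh=4 mmgghh=2
mm gg hh hits 2/64; gcd=2; 2÷2/64÷2 = 1/32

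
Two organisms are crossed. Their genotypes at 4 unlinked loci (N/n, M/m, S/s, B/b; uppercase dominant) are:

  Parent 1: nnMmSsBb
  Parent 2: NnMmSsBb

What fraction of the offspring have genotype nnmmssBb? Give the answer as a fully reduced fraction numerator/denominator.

P(nnmmssBb) = 1/64

nnMmSsBb gametes: nMSB×2, nMSb×2, nMsB×2, nMsb×2, nmSB×2, nmSb×2, nmsB×2, nmsb×2
NnMmSsBb gametes: NMSB×1, NMSb×1, NMsB×1, NMsb×1, NmSB×1, NmSb×1, NmsB×1, Nmsb×1, nMSB×1, nMSb×1, nMsB×1, nMsb×1, nmSB×1, nmSb×1, nmsB×1, nmsb×1
nnMmSsBb×NnMmSsBb grid (16·16=256): NnMMSSBB=2 NnMMSSBb=4 NnMMSSbb=2 NnMMSsBB=4 NnMMSsBb=8 NnMMSsbb=4 NnMMssBB=2 NnMMssBb=4 NnMMssbb=2 NnMmSSBB=4 NnMmSSBb=8 NnMmSSbb=4 NnMmSsBB=8 NnMmSsBb=16 NnMmSsbb=8 NnMmssBB=4 NnMmssBb=8 NnMmssbb=4 NnmmSSBB=2 NnmmSSBb=4 NnmmSSbb=2 NnmmSsBB=4 NnmmSsBb=8 NnmmSsbb=4 NnmmssBB=2 NnmmssBb=4 Nnmmssbb=2 nnMMSSBB=2 nnMMSSBb=4 nnMMSSbb=2 nnMMSsBB=4 nnMMSsBb=8 nnMMSsbb=4 nnMMssBB=2 nnMMssBb=4 nnMMssbb=2 nnMmSSBB=4 nnMmSSBb=8 nnMmSSbb=4 nnMmSsBB=8 nnMmSsBb=16 nnMmSsbb=8 nnMmssBB=4 nnMmssBb=8 nnMmssbb=4 nnmmSSBB=2 nnmmSSBb=4 nnmmSSbb=2 nnmmSsBB=4 nnmmSsBb=8 nnmmSsbb=4 nnmmssBB=2 nnmmssBb=4 nnmmssbb=2
nnmmssBb hits 4/256; gcd=4; 4÷4/256÷4 = 1/64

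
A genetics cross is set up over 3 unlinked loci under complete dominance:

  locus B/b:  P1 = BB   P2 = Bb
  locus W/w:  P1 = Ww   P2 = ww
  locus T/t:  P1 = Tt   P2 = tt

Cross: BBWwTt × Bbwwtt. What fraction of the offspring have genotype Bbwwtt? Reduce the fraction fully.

P(Bbwwtt) = 1/8

BBWwTt gametes: BWT×2, BWt×2, BwT×2, Bwt×2
Bbwwtt gametes: Bwt×4, bwt×4
BBWwTt×Bbwwtt grid (8·8=64): BBWwTt=8 BBWwtt=8 BBwwTt=8 BBwwtt=8 BbWwTt=8 BbWwtt=8 BbwwTt=8 Bbwwtt=8
Bbwwtt hits 8/64; gcd=8; 8÷8/64÷8 = 1/8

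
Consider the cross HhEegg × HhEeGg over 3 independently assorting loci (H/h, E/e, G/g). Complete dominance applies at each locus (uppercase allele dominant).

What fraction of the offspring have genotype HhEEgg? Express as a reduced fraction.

HhEegg gametes: HEg×2, Heg×2, hEg×2, heg×2
HhEeGg gametes: HEG×1, HEg×1, HeG×1, Heg×1, hEG×1, hEg×1, heG×1, heg×1
HhEegg×HhEeGg grid (8·8=64): HHEEGg=2 HHEEgg=2 HHEeGg=4 HHEegg=4 HHeeGg=2 HHeegg=2 HhEEGg=4 HhEEgg=4 HhEeGg=8 HhEegg=8 HheeGg=4 Hheegg=4 hhEEGg=2 hhEEgg=2 hhEeGg=4 hhEegg=4 hheeGg=2 hheegg=2
HhEEgg hits 4/64; gcd=4; 4÷4/64÷4 = 1/16

P(HhEEgg) = 1/16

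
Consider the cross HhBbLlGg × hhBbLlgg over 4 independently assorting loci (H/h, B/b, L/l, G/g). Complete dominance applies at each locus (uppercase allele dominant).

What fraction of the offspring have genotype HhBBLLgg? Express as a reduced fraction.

P(HhBBLLgg) = 1/64

HhBbLlGg gametes: HBLG×1, HBLg×1, HBlG×1, HBlg×1, HbLG×1, HbLg×1, HblG×1, Hblg×1, hBLG×1, hBLg×1, hBlG×1, hBlg×1, hbLG×1, hbLg×1, hblG×1, hblg×1
hhBbLlgg gametes: hBLg×4, hBlg×4, hbLg×4, hblg×4
HhBbLlGg×hhBbLlgg grid (16·16=256): HhBBLLGg=4 HhBBLLgg=4 HhBBLlGg=8 HhBBLlgg=8 HhBBllGg=4 HhBBllgg=4 HhBbLLGg=8 HhBbLLgg=8 HhBbLlGg=16 HhBbLlgg=16 HhBbllGg=8 HhBbllgg=8 HhbbLLGg=4 HhbbLLgg=4 HhbbLlGg=8 HhbbLlgg=8 HhbbllGg=4 Hhbbllgg=4 hhBBLLGg=4 hhBBLLgg=4 hhBBLlGg=8 hhBBLlgg=8 hhBBllGg=4 hhBBllgg=4 hhBbLLGg=8 hhBbLLgg=8 hhBbLlGg=16 hhBbLlgg=16 hhBbllGg=8 hhBbllgg=8 hhbbLLGg=4 hhbbLLgg=4 hhbbLlGg=8 hhbbLlgg=8 hhbbllGg=4 hhbbllgg=4
HhBBLLgg hits 4/256; gcd=4; 4÷4/256÷4 = 1/64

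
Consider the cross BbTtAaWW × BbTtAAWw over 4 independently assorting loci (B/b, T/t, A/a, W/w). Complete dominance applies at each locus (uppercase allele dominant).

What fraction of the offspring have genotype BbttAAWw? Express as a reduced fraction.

BbTtAaWW gametes: BTAW×2, BTaW×2, BtAW×2, BtaW×2, bTAW×2, bTaW×2, btAW×2, btaW×2
BbTtAAWw gametes: BTAW×2, BTAw×2, BtAW×2, BtAw×2, bTAW×2, bTAw×2, btAW×2, btAw×2
BbTtAaWW×BbTtAAWw grid (16·16=256): BBTTAAWW=4 BBTTAAWw=4 BBTTAaWW=4 BBTTAaWw=4 BBTtAAWW=8 BBTtAAWw=8 BBTtAaWW=8 BBTtAaWw=8 BBttAAWW=4 BBttAAWw=4 BBttAaWW=4 BBttAaWw=4 BbTTAAWW=8 BbTTAAWw=8 BbTTAaWW=8 BbTTAaWw=8 BbTtAAWW=16 BbTtAAWw=16 BbTtAaWW=16 BbTtAaWw=16 BbttAAWW=8 BbttAAWw=8 BbttAaWW=8 BbttAaWw=8 bbTTAAWW=4 bbTTAAWw=4 bbTTAaWW=4 bbTTAaWw=4 bbTtAAWW=8 bbTtAAWw=8 bbTtAaWW=8 bbTtAaWw=8 bbttAAWW=4 bbttAAWw=4 bbttAaWW=4 bbttAaWw=4
BbttAAWw hits 8/256; gcd=8; 8÷8/256÷8 = 1/32

P(BbttAAWw) = 1/32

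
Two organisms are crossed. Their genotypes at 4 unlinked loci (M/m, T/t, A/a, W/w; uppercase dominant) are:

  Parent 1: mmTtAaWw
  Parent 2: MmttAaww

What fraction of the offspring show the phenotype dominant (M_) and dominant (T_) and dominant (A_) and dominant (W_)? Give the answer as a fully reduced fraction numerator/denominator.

P(M_ T_ A_ W_) = 3/32

mmTtAaWw gametes: mTAW×2, mTAw×2, mTaW×2, mTaw×2, mtAW×2, mtAw×2, mtaW×2, mtaw×2
MmttAaww gametes: MtAw×4, Mtaw×4, mtAw×4, mtaw×4
mmTtAaWw×MmttAaww grid (16·16=256): MmTtAAWw=8 MmTtAAww=8 MmTtAaWw=16 MmTtAaww=16 MmTtaaWw=8 MmTtaaww=8 MmttAAWw=8 MmttAAww=8 MmttAaWw=16 MmttAaww=16 MmttaaWw=8 Mmttaaww=8 mmTtAAWw=8 mmTtAAww=8 mmTtAaWw=16 mmTtAaww=16 mmTtaaWw=8 mmTtaaww=8 mmttAAWw=8 mmttAAww=8 mmttAaWw=16 mmttAaww=16 mmttaaWw=8 mmttaaww=8
M_ T_ A_ W_ hits 24/256; gcd=8; 24÷8/256÷8 = 3/32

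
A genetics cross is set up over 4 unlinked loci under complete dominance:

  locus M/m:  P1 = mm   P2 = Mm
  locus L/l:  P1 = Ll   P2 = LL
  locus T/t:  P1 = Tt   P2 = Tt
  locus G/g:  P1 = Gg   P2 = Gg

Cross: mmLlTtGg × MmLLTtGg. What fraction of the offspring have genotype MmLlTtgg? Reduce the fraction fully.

P(MmLlTtgg) = 1/32

mmLlTtGg gametes: mLTG×2, mLTg×2, mLtG×2, mLtg×2, mlTG×2, mlTg×2, mltG×2, mltg×2
MmLLTtGg gametes: MLTG×2, MLTg×2, MLtG×2, MLtg×2, mLTG×2, mLTg×2, mLtG×2, mLtg×2
mmLlTtGg×MmLLTtGg grid (16·16=256): MmLLTTGG=4 MmLLTTGg=8 MmLLTTgg=4 MmLLTtGG=8 MmLLTtGg=16 MmLLTtgg=8 MmLLttGG=4 MmLLttGg=8 MmLLttgg=4 MmLlTTGG=4 MmLlTTGg=8 MmLlTTgg=4 MmLlTtGG=8 MmLlTtGg=16 MmLlTtgg=8 MmLlttGG=4 MmLlttGg=8 MmLlttgg=4 mmLLTTGG=4 mmLLTTGg=8 mmLLTTgg=4 mmLLTtGG=8 mmLLTtGg=16 mmLLTtgg=8 mmLLttGG=4 mmLLttGg=8 mmLLttgg=4 mmLlTTGG=4 mmLlTTGg=8 mmLlTTgg=4 mmLlTtGG=8 mmLlTtGg=16 mmLlTtgg=8 mmLlttGG=4 mmLlttGg=8 mmLlttgg=4
MmLlTtgg hits 8/256; gcd=8; 8÷8/256÷8 = 1/32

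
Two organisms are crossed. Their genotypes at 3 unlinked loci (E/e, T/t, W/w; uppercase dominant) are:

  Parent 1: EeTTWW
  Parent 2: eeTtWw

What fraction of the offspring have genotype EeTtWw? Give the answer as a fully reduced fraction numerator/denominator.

P(EeTtWw) = 1/8

EeTTWW gametes: ETW×4, eTW×4
eeTtWw gametes: eTW×2, eTw×2, etW×2, etw×2
EeTTWW×eeTtWw grid (8·8=64): EeTTWW=8 EeTTWw=8 EeTtWW=8 EeTtWw=8 eeTTWW=8 eeTTWw=8 eeTtWW=8 eeTtWw=8
EeTtWw hits 8/64; gcd=8; 8÷8/64÷8 = 1/8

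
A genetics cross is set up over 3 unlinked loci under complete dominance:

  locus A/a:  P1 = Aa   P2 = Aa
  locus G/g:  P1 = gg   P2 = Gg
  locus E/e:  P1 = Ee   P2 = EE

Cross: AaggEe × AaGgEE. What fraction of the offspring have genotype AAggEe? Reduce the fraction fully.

P(AAggEe) = 1/16

AaggEe gametes: AgE×2, Age×2, agE×2, age×2
AaGgEE gametes: AGE×2, AgE×2, aGE×2, agE×2
AaggEe×AaGgEE grid (8·8=64): AAGgEE=4 AAGgEe=4 AAggEE=4 AAggEe=4 AaGgEE=8 AaGgEe=8 AaggEE=8 AaggEe=8 aaGgEE=4 aaGgEe=4 aaggEE=4 aaggEe=4
AAggEe hits 4/64; gcd=4; 4÷4/64÷4 = 1/16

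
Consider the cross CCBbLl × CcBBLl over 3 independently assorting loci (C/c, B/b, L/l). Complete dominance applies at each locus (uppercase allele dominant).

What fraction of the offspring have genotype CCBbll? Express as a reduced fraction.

CCBbLl gametes: CBL×2, CBl×2, CbL×2, Cbl×2
CcBBLl gametes: CBL×2, CBl×2, cBL×2, cBl×2
CCBbLl×CcBBLl grid (8·8=64): CCBBLL=4 CCBBLl=8 CCBBll=4 CCBbLL=4 CCBbLl=8 CCBbll=4 CcBBLL=4 CcBBLl=8 CcBBll=4 CcBbLL=4 CcBbLl=8 CcBbll=4
CCBbll hits 4/64; gcd=4; 4÷4/64÷4 = 1/16

P(CCBbll) = 1/16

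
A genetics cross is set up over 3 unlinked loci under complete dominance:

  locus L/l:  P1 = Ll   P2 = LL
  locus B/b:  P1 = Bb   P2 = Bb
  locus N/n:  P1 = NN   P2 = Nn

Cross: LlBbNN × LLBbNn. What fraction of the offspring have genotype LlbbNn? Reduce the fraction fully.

LlBbNN gametes: LBN×2, LbN×2, lBN×2, lbN×2
LLBbNn gametes: LBN×2, LBn×2, LbN×2, Lbn×2
LlBbNN×LLBbNn grid (8·8=64): LLBBNN=4 LLBBNn=4 LLBbNN=8 LLBbNn=8 LLbbNN=4 LLbbNn=4 LlBBNN=4 LlBBNn=4 LlBbNN=8 LlBbNn=8 LlbbNN=4 LlbbNn=4
LlbbNn hits 4/64; gcd=4; 4÷4/64÷4 = 1/16

P(LlbbNn) = 1/16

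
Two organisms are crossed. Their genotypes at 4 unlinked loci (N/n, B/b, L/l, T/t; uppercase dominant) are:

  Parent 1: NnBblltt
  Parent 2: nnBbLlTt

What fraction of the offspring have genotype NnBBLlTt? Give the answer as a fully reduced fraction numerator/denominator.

P(NnBBLlTt) = 1/32

NnBblltt gametes: NBlt×4, Nblt×4, nBlt×4, nblt×4
nnBbLlTt gametes: nBLT×2, nBLt×2, nBlT×2, nBlt×2, nbLT×2, nbLt×2, nblT×2, nblt×2
NnBblltt×nnBbLlTt grid (16·16=256): NnBBLlTt=8 NnBBLltt=8 NnBBllTt=8 NnBBlltt=8 NnBbLlTt=16 NnBbLltt=16 NnBbllTt=16 NnBblltt=16 NnbbLlTt=8 NnbbLltt=8 NnbbllTt=8 Nnbblltt=8 nnBBLlTt=8 nnBBLltt=8 nnBBllTt=8 nnBBlltt=8 nnBbLlTt=16 nnBbLltt=16 nnBbllTt=16 nnBblltt=16 nnbbLlTt=8 nnbbLltt=8 nnbbllTt=8 nnbblltt=8
NnBBLlTt hits 8/256; gcd=8; 8÷8/256÷8 = 1/32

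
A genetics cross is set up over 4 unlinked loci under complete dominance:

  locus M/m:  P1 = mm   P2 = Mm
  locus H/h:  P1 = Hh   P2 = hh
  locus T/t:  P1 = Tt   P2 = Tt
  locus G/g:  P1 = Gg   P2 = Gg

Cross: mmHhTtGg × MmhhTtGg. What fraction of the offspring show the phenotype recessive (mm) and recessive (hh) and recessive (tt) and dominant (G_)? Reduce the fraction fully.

P(mm hh tt G_) = 3/64

mmHhTtGg gametes: mHTG×2, mHTg×2, mHtG×2, mHtg×2, mhTG×2, mhTg×2, mhtG×2, mhtg×2
MmhhTtGg gametes: MhTG×2, MhTg×2, MhtG×2, Mhtg×2, mhTG×2, mhTg×2, mhtG×2, mhtg×2
mmHhTtGg×MmhhTtGg grid (16·16=256): MmHhTTGG=4 MmHhTTGg=8 MmHhTTgg=4 MmHhTtGG=8 MmHhTtGg=16 MmHhTtgg=8 MmHhttGG=4 MmHhttGg=8 MmHhttgg=4 MmhhTTGG=4 MmhhTTGg=8 MmhhTTgg=4 MmhhTtGG=8 MmhhTtGg=16 MmhhTtgg=8 MmhhttGG=4 MmhhttGg=8 Mmhhttgg=4 mmHhTTGG=4 mmHhTTGg=8 mmHhTTgg=4 mmHhTtGG=8 mmHhTtGg=16 mmHhTtgg=8 mmHhttGG=4 mmHhttGg=8 mmHhttgg=4 mmhhTTGG=4 mmhhTTGg=8 mmhhTTgg=4 mmhhTtGG=8 mmhhTtGg=16 mmhhTtgg=8 mmhhttGG=4 mmhhttGg=8 mmhhttgg=4
mm hh tt G_ hits 12/256; gcd=4; 12÷4/256÷4 = 3/64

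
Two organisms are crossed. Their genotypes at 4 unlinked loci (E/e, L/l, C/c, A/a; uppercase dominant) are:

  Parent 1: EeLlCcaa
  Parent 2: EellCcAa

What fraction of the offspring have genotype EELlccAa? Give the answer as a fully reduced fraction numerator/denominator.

P(EELlccAa) = 1/64

EeLlCcaa gametes: ELCa×2, ELca×2, ElCa×2, Elca×2, eLCa×2, eLca×2, elCa×2, elca×2
EellCcAa gametes: ElCA×2, ElCa×2, ElcA×2, Elca×2, elCA×2, elCa×2, elcA×2, elca×2
EeLlCcaa×EellCcAa grid (16·16=256): EELlCCAa=4 EELlCCaa=4 EELlCcAa=8 EELlCcaa=8 EELlccAa=4 EELlccaa=4 EEllCCAa=4 EEllCCaa=4 EEllCcAa=8 EEllCcaa=8 EEllccAa=4 EEllccaa=4 EeLlCCAa=8 EeLlCCaa=8 EeLlCcAa=16 EeLlCcaa=16 EeLlccAa=8 EeLlccaa=8 EellCCAa=8 EellCCaa=8 EellCcAa=16 EellCcaa=16 EellccAa=8 Eellccaa=8 eeLlCCAa=4 eeLlCCaa=4 eeLlCcAa=8 eeLlCcaa=8 eeLlccAa=4 eeLlccaa=4 eellCCAa=4 eellCCaa=4 eellCcAa=8 eellCcaa=8 eellccAa=4 eellccaa=4
EELlccAa hits 4/256; gcd=4; 4÷4/256÷4 = 1/64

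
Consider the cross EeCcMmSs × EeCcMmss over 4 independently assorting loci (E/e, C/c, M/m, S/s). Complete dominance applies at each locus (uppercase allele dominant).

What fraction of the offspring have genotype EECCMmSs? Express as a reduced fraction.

P(EECCMmSs) = 1/64

EeCcMmSs gametes: ECMS×1, ECMs×1, ECmS×1, ECms×1, EcMS×1, EcMs×1, EcmS×1, Ecms×1, eCMS×1, eCMs×1, eCmS×1, eCms×1, ecMS×1, ecMs×1, ecmS×1, ecms×1
EeCcMmss gametes: ECMs×2, ECms×2, EcMs×2, Ecms×2, eCMs×2, eCms×2, ecMs×2, ecms×2
EeCcMmSs×EeCcMmss grid (16·16=256): EECCMMSs=2 EECCMMss=2 EECCMmSs=4 EECCMmss=4 EECCmmSs=2 EECCmmss=2 EECcMMSs=4 EECcMMss=4 EECcMmSs=8 EECcMmss=8 EECcmmSs=4 EECcmmss=4 EEccMMSs=2 EEccMMss=2 EEccMmSs=4 EEccMmss=4 EEccmmSs=2 EEccmmss=2 EeCCMMSs=4 EeCCMMss=4 EeCCMmSs=8 EeCCMmss=8 EeCCmmSs=4 EeCCmmss=4 EeCcMMSs=8 EeCcMMss=8 EeCcMmSs=16 EeCcMmss=16 EeCcmmSs=8 EeCcmmss=8 EeccMMSs=4 EeccMMss=4 EeccMmSs=8 EeccMmss=8 EeccmmSs=4 Eeccmmss=4 eeCCMMSs=2 eeCCMMss=2 eeCCMmSs=4 eeCCMmss=4 eeCCmmSs=2 eeCCmmss=2 eeCcMMSs=4 eeCcMMss=4 eeCcMmSs=8 eeCcMmss=8 eeCcmmSs=4 eeCcmmss=4 eeccMMSs=2 eeccMMss=2 eeccMmSs=4 eeccMmss=4 eeccmmSs=2 eeccmmss=2
EECCMmSs hits 4/256; gcd=4; 4÷4/256÷4 = 1/64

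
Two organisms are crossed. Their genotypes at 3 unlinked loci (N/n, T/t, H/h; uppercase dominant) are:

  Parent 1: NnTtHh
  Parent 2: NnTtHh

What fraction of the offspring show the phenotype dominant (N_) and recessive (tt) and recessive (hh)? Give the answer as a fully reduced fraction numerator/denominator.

NnTtHh gametes: NTH×1, NTh×1, NtH×1, Nth×1, nTH×1, nTh×1, ntH×1, nth×1
NnTtHh gametes: NTH×1, NTh×1, NtH×1, Nth×1, nTH×1, nTh×1, ntH×1, nth×1
NnTtHh×NnTtHh grid (8·8=64): NNTTHH=1 NNTTHh=2 NNTThh=1 NNTtHH=2 NNTtHh=4 NNTthh=2 NNttHH=1 NNttHh=2 NNtthh=1 NnTTHH=2 NnTTHh=4 NnTThh=2 NnTtHH=4 NnTtHh=8 NnTthh=4 NnttHH=2 NnttHh=4 Nntthh=2 nnTTHH=1 nnTTHh=2 nnTThh=1 nnTtHH=2 nnTtHh=4 nnTthh=2 nnttHH=1 nnttHh=2 nntthh=1
N_ tt hh hits 3/64; gcd=1; 3÷1/64÷1 = 3/64

P(N_ tt hh) = 3/64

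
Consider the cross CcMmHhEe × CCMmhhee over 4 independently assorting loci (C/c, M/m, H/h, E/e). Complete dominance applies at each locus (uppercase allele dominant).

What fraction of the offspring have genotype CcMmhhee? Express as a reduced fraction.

P(CcMmhhee) = 1/16

CcMmHhEe gametes: CMHE×1, CMHe×1, CMhE×1, CMhe×1, CmHE×1, CmHe×1, CmhE×1, Cmhe×1, cMHE×1, cMHe×1, cMhE×1, cMhe×1, cmHE×1, cmHe×1, cmhE×1, cmhe×1
CCMmhhee gametes: CMhe×8, Cmhe×8
CcMmHhEe×CCMmhhee grid (16·16=256): CCMMHhEe=8 CCMMHhee=8 CCMMhhEe=8 CCMMhhee=8 CCMmHhEe=16 CCMmHhee=16 CCMmhhEe=16 CCMmhhee=16 CCmmHhEe=8 CCmmHhee=8 CCmmhhEe=8 CCmmhhee=8 CcMMHhEe=8 CcMMHhee=8 CcMMhhEe=8 CcMMhhee=8 CcMmHhEe=16 CcMmHhee=16 CcMmhhEe=16 CcMmhhee=16 CcmmHhEe=8 CcmmHhee=8 CcmmhhEe=8 Ccmmhhee=8
CcMmhhee hits 16/256; gcd=16; 16÷16/256÷16 = 1/16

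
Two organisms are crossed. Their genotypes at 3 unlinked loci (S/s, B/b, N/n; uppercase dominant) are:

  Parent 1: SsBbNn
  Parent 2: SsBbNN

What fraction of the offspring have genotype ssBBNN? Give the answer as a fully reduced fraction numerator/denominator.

SsBbNn gametes: SBN×1, SBn×1, SbN×1, Sbn×1, sBN×1, sBn×1, sbN×1, sbn×1
SsBbNN gametes: SBN×2, SbN×2, sBN×2, sbN×2
SsBbNn×SsBbNN grid (8·8=64): SSBBNN=2 SSBBNn=2 SSBbNN=4 SSBbNn=4 SSbbNN=2 SSbbNn=2 SsBBNN=4 SsBBNn=4 SsBbNN=8 SsBbNn=8 SsbbNN=4 SsbbNn=4 ssBBNN=2 ssBBNn=2 ssBbNN=4 ssBbNn=4 ssbbNN=2 ssbbNn=2
ssBBNN hits 2/64; gcd=2; 2÷2/64÷2 = 1/32

P(ssBBNN) = 1/32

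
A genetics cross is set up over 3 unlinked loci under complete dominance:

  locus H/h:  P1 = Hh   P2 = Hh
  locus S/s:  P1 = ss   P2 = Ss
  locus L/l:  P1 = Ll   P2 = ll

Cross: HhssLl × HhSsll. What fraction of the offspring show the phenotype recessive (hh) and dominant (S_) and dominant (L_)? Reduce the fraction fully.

HhssLl gametes: HsL×2, Hsl×2, hsL×2, hsl×2
HhSsll gametes: HSl×2, Hsl×2, hSl×2, hsl×2
HhssLl×HhSsll grid (8·8=64): HHSsLl=4 HHSsll=4 HHssLl=4 HHssll=4 HhSsLl=8 HhSsll=8 HhssLl=8 Hhssll=8 hhSsLl=4 hhSsll=4 hhssLl=4 hhssll=4
hh S_ L_ hits 4/64; gcd=4; 4÷4/64÷4 = 1/16

P(hh S_ L_) = 1/16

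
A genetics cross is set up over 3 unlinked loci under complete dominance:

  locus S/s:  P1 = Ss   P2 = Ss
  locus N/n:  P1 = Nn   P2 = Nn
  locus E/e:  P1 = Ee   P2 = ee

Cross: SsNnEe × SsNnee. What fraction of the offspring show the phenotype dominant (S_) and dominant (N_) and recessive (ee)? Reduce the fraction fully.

P(S_ N_ ee) = 9/32

SsNnEe gametes: SNE×1, SNe×1, SnE×1, Sne×1, sNE×1, sNe×1, snE×1, sne×1
SsNnee gametes: SNe×2, Sne×2, sNe×2, sne×2
SsNnEe×SsNnee grid (8·8=64): SSNNEe=2 SSNNee=2 SSNnEe=4 SSNnee=4 SSnnEe=2 SSnnee=2 SsNNEe=4 SsNNee=4 SsNnEe=8 SsNnee=8 SsnnEe=4 Ssnnee=4 ssNNEe=2 ssNNee=2 ssNnEe=4 ssNnee=4 ssnnEe=2 ssnnee=2
S_ N_ ee hits 18/64; gcd=2; 18÷2/64÷2 = 9/32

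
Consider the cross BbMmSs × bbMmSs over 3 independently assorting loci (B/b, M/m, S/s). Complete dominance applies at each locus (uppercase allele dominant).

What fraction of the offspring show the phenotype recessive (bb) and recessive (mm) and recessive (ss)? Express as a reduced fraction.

P(bb mm ss) = 1/32

BbMmSs gametes: BMS×1, BMs×1, BmS×1, Bms×1, bMS×1, bMs×1, bmS×1, bms×1
bbMmSs gametes: bMS×2, bMs×2, bmS×2, bms×2
BbMmSs×bbMmSs grid (8·8=64): BbMMSS=2 BbMMSs=4 BbMMss=2 BbMmSS=4 BbMmSs=8 BbMmss=4 BbmmSS=2 BbmmSs=4 Bbmmss=2 bbMMSS=2 bbMMSs=4 bbMMss=2 bbMmSS=4 bbMmSs=8 bbMmss=4 bbmmSS=2 bbmmSs=4 bbmmss=2
bb mm ss hits 2/64; gcd=2; 2÷2/64÷2 = 1/32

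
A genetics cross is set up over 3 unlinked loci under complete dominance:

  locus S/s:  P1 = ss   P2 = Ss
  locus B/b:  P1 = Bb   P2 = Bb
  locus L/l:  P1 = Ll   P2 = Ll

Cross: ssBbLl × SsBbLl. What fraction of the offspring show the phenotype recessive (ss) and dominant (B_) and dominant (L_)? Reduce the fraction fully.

P(ss B_ L_) = 9/32

ssBbLl gametes: sBL×2, sBl×2, sbL×2, sbl×2
SsBbLl gametes: SBL×1, SBl×1, SbL×1, Sbl×1, sBL×1, sBl×1, sbL×1, sbl×1
ssBbLl×SsBbLl grid (8·8=64): SsBBLL=2 SsBBLl=4 SsBBll=2 SsBbLL=4 SsBbLl=8 SsBbll=4 SsbbLL=2 SsbbLl=4 Ssbbll=2 ssBBLL=2 ssBBLl=4 ssBBll=2 ssBbLL=4 ssBbLl=8 ssBbll=4 ssbbLL=2 ssbbLl=4 ssbbll=2
ss B_ L_ hits 18/64; gcd=2; 18÷2/64÷2 = 9/32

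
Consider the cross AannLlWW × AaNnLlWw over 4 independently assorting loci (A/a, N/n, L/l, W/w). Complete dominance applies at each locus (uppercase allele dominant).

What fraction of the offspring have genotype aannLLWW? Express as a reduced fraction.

P(aannLLWW) = 1/64

AannLlWW gametes: AnLW×4, AnlW×4, anLW×4, anlW×4
AaNnLlWw gametes: ANLW×1, ANLw×1, ANlW×1, ANlw×1, AnLW×1, AnLw×1, AnlW×1, Anlw×1, aNLW×1, aNLw×1, aNlW×1, aNlw×1, anLW×1, anLw×1, anlW×1, anlw×1
AannLlWW×AaNnLlWw grid (16·16=256): AANnLLWW=4 AANnLLWw=4 AANnLlWW=8 AANnLlWw=8 AANnllWW=4 AANnllWw=4 AAnnLLWW=4 AAnnLLWw=4 AAnnLlWW=8 AAnnLlWw=8 AAnnllWW=4 AAnnllWw=4 AaNnLLWW=8 AaNnLLWw=8 AaNnLlWW=16 AaNnLlWw=16 AaNnllWW=8 AaNnllWw=8 AannLLWW=8 AannLLWw=8 AannLlWW=16 AannLlWw=16 AannllWW=8 AannllWw=8 aaNnLLWW=4 aaNnLLWw=4 aaNnLlWW=8 aaNnLlWw=8 aaNnllWW=4 aaNnllWw=4 aannLLWW=4 aannLLWw=4 aannLlWW=8 aannLlWw=8 aannllWW=4 aannllWw=4
aannLLWW hits 4/256; gcd=4; 4÷4/256÷4 = 1/64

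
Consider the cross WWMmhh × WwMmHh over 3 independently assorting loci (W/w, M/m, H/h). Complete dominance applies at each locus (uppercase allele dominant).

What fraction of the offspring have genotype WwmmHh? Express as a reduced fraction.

WWMmhh gametes: WMh×4, Wmh×4
WwMmHh gametes: WMH×1, WMh×1, WmH×1, Wmh×1, wMH×1, wMh×1, wmH×1, wmh×1
WWMmhh×WwMmHh grid (8·8=64): WWMMHh=4 WWMMhh=4 WWMmHh=8 WWMmhh=8 WWmmHh=4 WWmmhh=4 WwMMHh=4 WwMMhh=4 WwMmHh=8 WwMmhh=8 WwmmHh=4 Wwmmhh=4
WwmmHh hits 4/64; gcd=4; 4÷4/64÷4 = 1/16

P(WwmmHh) = 1/16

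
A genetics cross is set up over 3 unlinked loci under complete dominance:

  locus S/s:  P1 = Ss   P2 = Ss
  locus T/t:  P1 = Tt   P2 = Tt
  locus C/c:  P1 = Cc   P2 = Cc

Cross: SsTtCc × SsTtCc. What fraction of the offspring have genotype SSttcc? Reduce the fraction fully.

SsTtCc gametes: STC×1, STc×1, StC×1, Stc×1, sTC×1, sTc×1, stC×1, stc×1
SsTtCc gametes: STC×1, STc×1, StC×1, Stc×1, sTC×1, sTc×1, stC×1, stc×1
SsTtCc×SsTtCc grid (8·8=64): SSTTCC=1 SSTTCc=2 SSTTcc=1 SSTtCC=2 SSTtCc=4 SSTtcc=2 SSttCC=1 SSttCc=2 SSttcc=1 SsTTCC=2 SsTTCc=4 SsTTcc=2 SsTtCC=4 SsTtCc=8 SsTtcc=4 SsttCC=2 SsttCc=4 Ssttcc=2 ssTTCC=1 ssTTCc=2 ssTTcc=1 ssTtCC=2 ssTtCc=4 ssTtcc=2 ssttCC=1 ssttCc=2 ssttcc=1
SSttcc hits 1/64; gcd=1; 1÷1/64÷1 = 1/64

P(SSttcc) = 1/64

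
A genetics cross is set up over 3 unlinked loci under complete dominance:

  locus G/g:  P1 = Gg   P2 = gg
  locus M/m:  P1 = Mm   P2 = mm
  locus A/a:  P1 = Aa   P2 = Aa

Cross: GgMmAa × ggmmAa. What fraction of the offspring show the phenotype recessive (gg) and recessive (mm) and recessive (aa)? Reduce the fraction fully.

GgMmAa gametes: GMA×1, GMa×1, GmA×1, Gma×1, gMA×1, gMa×1, gmA×1, gma×1
ggmmAa gametes: gmA×4, gma×4
GgMmAa×ggmmAa grid (8·8=64): GgMmAA=4 GgMmAa=8 GgMmaa=4 GgmmAA=4 GgmmAa=8 Ggmmaa=4 ggMmAA=4 ggMmAa=8 ggMmaa=4 ggmmAA=4 ggmmAa=8 ggmmaa=4
gg mm aa hits 4/64; gcd=4; 4÷4/64÷4 = 1/16

P(gg mm aa) = 1/16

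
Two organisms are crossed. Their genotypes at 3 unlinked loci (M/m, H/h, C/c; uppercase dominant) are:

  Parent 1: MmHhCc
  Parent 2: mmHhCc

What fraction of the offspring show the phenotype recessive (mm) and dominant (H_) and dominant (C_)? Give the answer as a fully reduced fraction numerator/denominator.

P(mm H_ C_) = 9/32

MmHhCc gametes: MHC×1, MHc×1, MhC×1, Mhc×1, mHC×1, mHc×1, mhC×1, mhc×1
mmHhCc gametes: mHC×2, mHc×2, mhC×2, mhc×2
MmHhCc×mmHhCc grid (8·8=64): MmHHCC=2 MmHHCc=4 MmHHcc=2 MmHhCC=4 MmHhCc=8 MmHhcc=4 MmhhCC=2 MmhhCc=4 Mmhhcc=2 mmHHCC=2 mmHHCc=4 mmHHcc=2 mmHhCC=4 mmHhCc=8 mmHhcc=4 mmhhCC=2 mmhhCc=4 mmhhcc=2
mm H_ C_ hits 18/64; gcd=2; 18÷2/64÷2 = 9/32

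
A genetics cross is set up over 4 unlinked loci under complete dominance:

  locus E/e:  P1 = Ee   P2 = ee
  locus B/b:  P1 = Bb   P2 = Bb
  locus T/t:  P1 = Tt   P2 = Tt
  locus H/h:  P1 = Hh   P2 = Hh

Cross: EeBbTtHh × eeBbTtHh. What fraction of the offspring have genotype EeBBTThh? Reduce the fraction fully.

P(EeBBTThh) = 1/128

EeBbTtHh gametes: EBTH×1, EBTh×1, EBtH×1, EBth×1, EbTH×1, EbTh×1, EbtH×1, Ebth×1, eBTH×1, eBTh×1, eBtH×1, eBth×1, ebTH×1, ebTh×1, ebtH×1, ebth×1
eeBbTtHh gametes: eBTH×2, eBTh×2, eBtH×2, eBth×2, ebTH×2, ebTh×2, ebtH×2, ebth×2
EeBbTtHh×eeBbTtHh grid (16·16=256): EeBBTTHH=2 EeBBTTHh=4 EeBBTThh=2 EeBBTtHH=4 EeBBTtHh=8 EeBBTthh=4 EeBBttHH=2 EeBBttHh=4 EeBBtthh=2 EeBbTTHH=4 EeBbTTHh=8 EeBbTThh=4 EeBbTtHH=8 EeBbTtHh=16 EeBbTthh=8 EeBbttHH=4 EeBbttHh=8 EeBbtthh=4 EebbTTHH=2 EebbTTHh=4 EebbTThh=2 EebbTtHH=4 EebbTtHh=8 EebbTthh=4 EebbttHH=2 EebbttHh=4 Eebbtthh=2 eeBBTTHH=2 eeBBTTHh=4 eeBBTThh=2 eeBBTtHH=4 eeBBTtHh=8 eeBBTthh=4 eeBBttHH=2 eeBBttHh=4 eeBBtthh=2 eeBbTTHH=4 eeBbTTHh=8 eeBbTThh=4 eeBbTtHH=8 eeBbTtHh=16 eeBbTthh=8 eeBbttHH=4 eeBbttHh=8 eeBbtthh=4 eebbTTHH=2 eebbTTHh=4 eebbTThh=2 eebbTtHH=4 eebbTtHh=8 eebbTthh=4 eebbttHH=2 eebbttHh=4 eebbtthh=2
EeBBTThh hits 2/256; gcd=2; 2÷2/256÷2 = 1/128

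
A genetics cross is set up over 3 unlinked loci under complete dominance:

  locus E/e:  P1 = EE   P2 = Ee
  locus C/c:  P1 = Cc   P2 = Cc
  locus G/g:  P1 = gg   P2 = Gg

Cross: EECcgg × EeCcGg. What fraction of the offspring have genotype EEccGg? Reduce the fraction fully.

EECcgg gametes: ECg×4, Ecg×4
EeCcGg gametes: ECG×1, ECg×1, EcG×1, Ecg×1, eCG×1, eCg×1, ecG×1, ecg×1
EECcgg×EeCcGg grid (8·8=64): EECCGg=4 EECCgg=4 EECcGg=8 EECcgg=8 EEccGg=4 EEccgg=4 EeCCGg=4 EeCCgg=4 EeCcGg=8 EeCcgg=8 EeccGg=4 Eeccgg=4
EEccGg hits 4/64; gcd=4; 4÷4/64÷4 = 1/16

P(EEccGg) = 1/16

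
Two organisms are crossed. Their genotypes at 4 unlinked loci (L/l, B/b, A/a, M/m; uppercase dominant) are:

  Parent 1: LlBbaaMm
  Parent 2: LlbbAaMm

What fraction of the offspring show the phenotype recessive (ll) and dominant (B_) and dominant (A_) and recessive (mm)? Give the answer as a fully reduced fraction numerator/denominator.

P(ll B_ A_ mm) = 1/64

LlBbaaMm gametes: LBaM×2, LBam×2, LbaM×2, Lbam×2, lBaM×2, lBam×2, lbaM×2, lbam×2
LlbbAaMm gametes: LbAM×2, LbAm×2, LbaM×2, Lbam×2, lbAM×2, lbAm×2, lbaM×2, lbam×2
LlBbaaMm×LlbbAaMm grid (16·16=256): LLBbAaMM=4 LLBbAaMm=8 LLBbAamm=4 LLBbaaMM=4 LLBbaaMm=8 LLBbaamm=4 LLbbAaMM=4 LLbbAaMm=8 LLbbAamm=4 LLbbaaMM=4 LLbbaaMm=8 LLbbaamm=4 LlBbAaMM=8 LlBbAaMm=16 LlBbAamm=8 LlBbaaMM=8 LlBbaaMm=16 LlBbaamm=8 LlbbAaMM=8 LlbbAaMm=16 LlbbAamm=8 LlbbaaMM=8 LlbbaaMm=16 Llbbaamm=8 llBbAaMM=4 llBbAaMm=8 llBbAamm=4 llBbaaMM=4 llBbaaMm=8 llBbaamm=4 llbbAaMM=4 llbbAaMm=8 llbbAamm=4 llbbaaMM=4 llbbaaMm=8 llbbaamm=4
ll B_ A_ mm hits 4/256; gcd=4; 4÷4/256÷4 = 1/64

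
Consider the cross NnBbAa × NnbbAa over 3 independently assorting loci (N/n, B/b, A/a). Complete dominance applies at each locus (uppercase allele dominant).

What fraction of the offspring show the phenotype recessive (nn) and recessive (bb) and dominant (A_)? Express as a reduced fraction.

NnBbAa gametes: NBA×1, NBa×1, NbA×1, Nba×1, nBA×1, nBa×1, nbA×1, nba×1
NnbbAa gametes: NbA×2, Nba×2, nbA×2, nba×2
NnBbAa×NnbbAa grid (8·8=64): NNBbAA=2 NNBbAa=4 NNBbaa=2 NNbbAA=2 NNbbAa=4 NNbbaa=2 NnBbAA=4 NnBbAa=8 NnBbaa=4 NnbbAA=4 NnbbAa=8 Nnbbaa=4 nnBbAA=2 nnBbAa=4 nnBbaa=2 nnbbAA=2 nnbbAa=4 nnbbaa=2
nn bb A_ hits 6/64; gcd=2; 6÷2/64÷2 = 3/32

P(nn bb A_) = 3/32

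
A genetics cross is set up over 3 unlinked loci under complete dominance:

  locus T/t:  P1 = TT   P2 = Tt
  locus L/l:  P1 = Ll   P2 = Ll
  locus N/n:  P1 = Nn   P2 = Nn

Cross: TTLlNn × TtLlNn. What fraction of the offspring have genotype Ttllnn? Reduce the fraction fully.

TTLlNn gametes: TLN×2, TLn×2, TlN×2, Tln×2
TtLlNn gametes: TLN×1, TLn×1, TlN×1, Tln×1, tLN×1, tLn×1, tlN×1, tln×1
TTLlNn×TtLlNn grid (8·8=64): TTLLNN=2 TTLLNn=4 TTLLnn=2 TTLlNN=4 TTLlNn=8 TTLlnn=4 TTllNN=2 TTllNn=4 TTllnn=2 TtLLNN=2 TtLLNn=4 TtLLnn=2 TtLlNN=4 TtLlNn=8 TtLlnn=4 TtllNN=2 TtllNn=4 Ttllnn=2
Ttllnn hits 2/64; gcd=2; 2÷2/64÷2 = 1/32

P(Ttllnn) = 1/32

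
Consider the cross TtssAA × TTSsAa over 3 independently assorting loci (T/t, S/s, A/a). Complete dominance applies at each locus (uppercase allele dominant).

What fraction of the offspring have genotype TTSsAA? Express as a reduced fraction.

TtssAA gametes: TsA×4, tsA×4
TTSsAa gametes: TSA×2, TSa×2, TsA×2, Tsa×2
TtssAA×TTSsAa grid (8·8=64): TTSsAA=8 TTSsAa=8 TTssAA=8 TTssAa=8 TtSsAA=8 TtSsAa=8 TtssAA=8 TtssAa=8
TTSsAA hits 8/64; gcd=8; 8÷8/64÷8 = 1/8

P(TTSsAA) = 1/8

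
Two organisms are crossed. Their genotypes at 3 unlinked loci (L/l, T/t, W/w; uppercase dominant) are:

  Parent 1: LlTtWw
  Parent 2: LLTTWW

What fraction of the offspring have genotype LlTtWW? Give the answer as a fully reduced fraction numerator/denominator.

P(LlTtWW) = 1/8

LlTtWw gametes: LTW×1, LTw×1, LtW×1, Ltw×1, lTW×1, lTw×1, ltW×1, ltw×1
LLTTWW gametes: LTW×8
LlTtWw×LLTTWW grid (8·8=64): LLTTWW=8 LLTTWw=8 LLTtWW=8 LLTtWw=8 LlTTWW=8 LlTTWw=8 LlTtWW=8 LlTtWw=8
LlTtWW hits 8/64; gcd=8; 8÷8/64÷8 = 1/8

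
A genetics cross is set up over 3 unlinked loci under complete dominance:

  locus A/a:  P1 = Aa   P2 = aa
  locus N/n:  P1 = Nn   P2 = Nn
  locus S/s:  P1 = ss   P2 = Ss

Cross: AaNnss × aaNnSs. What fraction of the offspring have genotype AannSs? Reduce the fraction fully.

P(AannSs) = 1/16

AaNnss gametes: ANs×2, Ans×2, aNs×2, ans×2
aaNnSs gametes: aNS×2, aNs×2, anS×2, ans×2
AaNnss×aaNnSs grid (8·8=64): AaNNSs=4 AaNNss=4 AaNnSs=8 AaNnss=8 AannSs=4 Aannss=4 aaNNSs=4 aaNNss=4 aaNnSs=8 aaNnss=8 aannSs=4 aannss=4
AannSs hits 4/64; gcd=4; 4÷4/64÷4 = 1/16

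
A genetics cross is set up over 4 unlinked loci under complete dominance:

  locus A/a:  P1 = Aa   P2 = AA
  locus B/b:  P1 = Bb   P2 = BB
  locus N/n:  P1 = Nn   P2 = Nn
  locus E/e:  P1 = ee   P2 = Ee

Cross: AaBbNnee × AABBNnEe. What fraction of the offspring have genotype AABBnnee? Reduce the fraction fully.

P(AABBnnee) = 1/32

AaBbNnee gametes: ABNe×2, ABne×2, AbNe×2, Abne×2, aBNe×2, aBne×2, abNe×2, abne×2
AABBNnEe gametes: ABNE×4, ABNe×4, ABnE×4, ABne×4
AaBbNnee×AABBNnEe grid (16·16=256): AABBNNEe=8 AABBNNee=8 AABBNnEe=16 AABBNnee=16 AABBnnEe=8 AABBnnee=8 AABbNNEe=8 AABbNNee=8 AABbNnEe=16 AABbNnee=16 AABbnnEe=8 AABbnnee=8 AaBBNNEe=8 AaBBNNee=8 AaBBNnEe=16 AaBBNnee=16 AaBBnnEe=8 AaBBnnee=8 AaBbNNEe=8 AaBbNNee=8 AaBbNnEe=16 AaBbNnee=16 AaBbnnEe=8 AaBbnnee=8
AABBnnee hits 8/256; gcd=8; 8÷8/256÷8 = 1/32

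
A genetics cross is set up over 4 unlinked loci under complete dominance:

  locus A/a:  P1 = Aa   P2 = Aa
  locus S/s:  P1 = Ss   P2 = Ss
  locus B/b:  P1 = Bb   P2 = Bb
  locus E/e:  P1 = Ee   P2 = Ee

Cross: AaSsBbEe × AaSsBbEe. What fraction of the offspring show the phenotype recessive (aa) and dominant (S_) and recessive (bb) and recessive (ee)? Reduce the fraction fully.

P(aa S_ bb ee) = 3/256

AaSsBbEe gametes: ASBE×1, ASBe×1, ASbE×1, ASbe×1, AsBE×1, AsBe×1, AsbE×1, Asbe×1, aSBE×1, aSBe×1, aSbE×1, aSbe×1, asBE×1, asBe×1, asbE×1, asbe×1
AaSsBbEe gametes: ASBE×1, ASBe×1, ASbE×1, ASbe×1, AsBE×1, AsBe×1, AsbE×1, Asbe×1, aSBE×1, aSBe×1, aSbE×1, aSbe×1, asBE×1, asBe×1, asbE×1, asbe×1
AaSsBbEe×AaSsBbEe grid (16·16=256): AASSBBEE=1 AASSBBEe=2 AASSBBee=1 AASSBbEE=2 AASSBbEe=4 AASSBbee=2 AASSbbEE=1 AASSbbEe=2 AASSbbee=1 AASsBBEE=2 AASsBBEe=4 AASsBBee=2 AASsBbEE=4 AASsBbEe=8 AASsBbee=4 AASsbbEE=2 AASsbbEe=4 AASsbbee=2 AAssBBEE=1 AAssBBEe=2 AAssBBee=1 AAssBbEE=2 AAssBbEe=4 AAssBbee=2 AAssbbEE=1 AAssbbEe=2 AAssbbee=1 AaSSBBEE=2 AaSSBBEe=4 AaSSBBee=2 AaSSBbEE=4 AaSSBbEe=8 AaSSBbee=4 AaSSbbEE=2 AaSSbbEe=4 AaSSbbee=2 AaSsBBEE=4 AaSsBBEe=8 AaSsBBee=4 AaSsBbEE=8 AaSsBbEe=16 AaSsBbee=8 AaSsbbEE=4 AaSsbbEe=8 AaSsbbee=4 AassBBEE=2 AassBBEe=4 AassBBee=2 AassBbEE=4 AassBbEe=8 AassBbee=4 AassbbEE=2 AassbbEe=4 Aassbbee=2 aaSSBBEE=1 aaSSBBEe=2 aaSSBBee=1 aaSSBbEE=2 aaSSBbEe=4 aaSSBbee=2 aaSSbbEE=1 aaSSbbEe=2 aaSSbbee=1 aaSsBBEE=2 aaSsBBEe=4 aaSsBBee=2 aaSsBbEE=4 aaSsBbEe=8 aaSsBbee=4 aaSsbbEE=2 aaSsbbEe=4 aaSsbbee=2 aassBBEE=1 aassBBEe=2 aassBBee=1 aassBbEE=2 aassBbEe=4 aassBbee=2 aassbbEE=1 aassbbEe=2 aassbbee=1
aa S_ bb ee hits 3/256; gcd=1; 3÷1/256÷1 = 3/256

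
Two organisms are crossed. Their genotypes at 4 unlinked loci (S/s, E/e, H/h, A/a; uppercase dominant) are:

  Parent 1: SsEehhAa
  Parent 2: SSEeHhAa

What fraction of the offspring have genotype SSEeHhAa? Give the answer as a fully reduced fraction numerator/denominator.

SsEehhAa gametes: SEhA×2, SEha×2, SehA×2, Seha×2, sEhA×2, sEha×2, sehA×2, seha×2
SSEeHhAa gametes: SEHA×2, SEHa×2, SEhA×2, SEha×2, SeHA×2, SeHa×2, SehA×2, Seha×2
SsEehhAa×SSEeHhAa grid (16·16=256): SSEEHhAA=4 SSEEHhAa=8 SSEEHhaa=4 SSEEhhAA=4 SSEEhhAa=8 SSEEhhaa=4 SSEeHhAA=8 SSEeHhAa=16 SSEeHhaa=8 SSEehhAA=8 SSEehhAa=16 SSEehhaa=8 SSeeHhAA=4 SSeeHhAa=8 SSeeHhaa=4 SSeehhAA=4 SSeehhAa=8 SSeehhaa=4 SsEEHhAA=4 SsEEHhAa=8 SsEEHhaa=4 SsEEhhAA=4 SsEEhhAa=8 SsEEhhaa=4 SsEeHhAA=8 SsEeHhAa=16 SsEeHhaa=8 SsEehhAA=8 SsEehhAa=16 SsEehhaa=8 SseeHhAA=4 SseeHhAa=8 SseeHhaa=4 SseehhAA=4 SseehhAa=8 Sseehhaa=4
SSEeHhAa hits 16/256; gcd=16; 16÷16/256÷16 = 1/16

P(SSEeHhAa) = 1/16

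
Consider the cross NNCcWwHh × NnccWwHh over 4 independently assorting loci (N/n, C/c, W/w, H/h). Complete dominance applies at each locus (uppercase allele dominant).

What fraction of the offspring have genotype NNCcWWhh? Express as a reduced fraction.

P(NNCcWWhh) = 1/64

NNCcWwHh gametes: NCWH×2, NCWh×2, NCwH×2, NCwh×2, NcWH×2, NcWh×2, NcwH×2, Ncwh×2
NnccWwHh gametes: NcWH×2, NcWh×2, NcwH×2, Ncwh×2, ncWH×2, ncWh×2, ncwH×2, ncwh×2
NNCcWwHh×NnccWwHh grid (16·16=256): NNCcWWHH=4 NNCcWWHh=8 NNCcWWhh=4 NNCcWwHH=8 NNCcWwHh=16 NNCcWwhh=8 NNCcwwHH=4 NNCcwwHh=8 NNCcwwhh=4 NNccWWHH=4 NNccWWHh=8 NNccWWhh=4 NNccWwHH=8 NNccWwHh=16 NNccWwhh=8 NNccwwHH=4 NNccwwHh=8 NNccwwhh=4 NnCcWWHH=4 NnCcWWHh=8 NnCcWWhh=4 NnCcWwHH=8 NnCcWwHh=16 NnCcWwhh=8 NnCcwwHH=4 NnCcwwHh=8 NnCcwwhh=4 NnccWWHH=4 NnccWWHh=8 NnccWWhh=4 NnccWwHH=8 NnccWwHh=16 NnccWwhh=8 NnccwwHH=4 NnccwwHh=8 Nnccwwhh=4
NNCcWWhh hits 4/256; gcd=4; 4÷4/256÷4 = 1/64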